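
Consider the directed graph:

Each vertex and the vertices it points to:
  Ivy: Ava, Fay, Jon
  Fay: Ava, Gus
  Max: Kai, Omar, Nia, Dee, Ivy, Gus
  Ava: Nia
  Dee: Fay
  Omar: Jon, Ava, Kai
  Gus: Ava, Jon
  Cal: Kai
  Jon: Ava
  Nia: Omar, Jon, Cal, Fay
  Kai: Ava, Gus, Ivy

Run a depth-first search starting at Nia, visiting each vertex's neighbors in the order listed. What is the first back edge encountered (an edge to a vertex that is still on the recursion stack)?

Ava->Nia

DFS from Nia (visiting each vertex's neighbors in the order listed); mark gray on enter, black on exit:
Nia gray
  Omar gray
    Jon gray
      Ava gray
        Ava→Nia: Nia is gray → back edge
First back edge: Ava → Nia.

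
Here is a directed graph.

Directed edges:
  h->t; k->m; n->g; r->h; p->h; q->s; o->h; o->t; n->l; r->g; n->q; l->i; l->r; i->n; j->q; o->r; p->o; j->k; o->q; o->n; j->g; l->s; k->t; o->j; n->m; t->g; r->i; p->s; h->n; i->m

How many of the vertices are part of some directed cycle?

A vertex is on a directed cycle iff it belongs to a strongly connected component of size ≥ 2 (or has a self-loop).
The vertices on cycles are {h, i, l, n, r} — 5 in total.

5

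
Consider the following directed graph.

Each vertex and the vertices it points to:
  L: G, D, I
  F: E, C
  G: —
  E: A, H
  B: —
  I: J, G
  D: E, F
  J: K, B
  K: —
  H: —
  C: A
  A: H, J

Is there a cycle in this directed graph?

DFS with white/gray/black marking, starting from J:
J gray
  K gray
  K black
  B gray
  B black
J black
L gray
  G gray
  G black
  D gray
    E gray
      A gray
        H gray
        H black
        A→J: J black — skip
      A black
      E→H: H black — skip
    E black
    F gray
      F→E: E black — skip
      C gray
        C→A: A black — skip
      C black
    F black
  D black
  I gray
    I→J: J black — skip
    I→G: G black — skip
  I black
L black
Every edge goes to a white or black vertex — no back edge, so the graph is acyclic.

No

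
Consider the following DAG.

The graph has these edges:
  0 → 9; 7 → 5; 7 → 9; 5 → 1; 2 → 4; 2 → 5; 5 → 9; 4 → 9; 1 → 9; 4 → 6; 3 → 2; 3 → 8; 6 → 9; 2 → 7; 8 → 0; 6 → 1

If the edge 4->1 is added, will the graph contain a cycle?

Adding 4→1 creates a cycle iff 1 can already reach 4.
Explore from 1: no path reaches 4. The graph stays acyclic.

No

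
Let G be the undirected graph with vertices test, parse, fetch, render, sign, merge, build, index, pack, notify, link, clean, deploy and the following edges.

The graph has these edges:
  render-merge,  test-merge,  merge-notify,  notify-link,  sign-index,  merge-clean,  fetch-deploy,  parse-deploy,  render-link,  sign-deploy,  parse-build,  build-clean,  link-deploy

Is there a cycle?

DFS, tracking each vertex's parent; an edge to a visited non-parent vertex closes a cycle.
Start from sign:
visit sign (parent –)
  visit index (parent sign)
    index–sign: parent, skip
  visit deploy (parent sign)
    visit link (parent deploy)
      visit notify (parent link)
        visit merge (parent notify)
          visit test (parent merge)
            test–merge: parent, skip
          visit render (parent merge)
            render–merge: parent, skip
            render–link: link visited and ≠ parent → cycle
Cycle: link – notify – merge – render – link.

Yes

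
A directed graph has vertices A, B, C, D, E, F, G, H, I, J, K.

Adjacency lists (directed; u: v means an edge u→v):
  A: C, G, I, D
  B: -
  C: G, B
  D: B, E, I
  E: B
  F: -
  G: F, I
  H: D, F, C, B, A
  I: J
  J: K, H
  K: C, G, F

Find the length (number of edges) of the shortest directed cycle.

4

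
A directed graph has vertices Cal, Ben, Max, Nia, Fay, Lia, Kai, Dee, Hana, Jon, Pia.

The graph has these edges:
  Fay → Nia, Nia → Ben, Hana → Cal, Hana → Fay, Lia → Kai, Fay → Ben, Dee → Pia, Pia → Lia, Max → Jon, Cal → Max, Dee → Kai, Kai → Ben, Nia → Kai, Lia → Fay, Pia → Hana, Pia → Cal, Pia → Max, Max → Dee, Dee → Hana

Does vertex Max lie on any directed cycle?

Max is on a cycle iff Max can reach itself via ≥1 edge.
Max → Dee → Pia → Max — yes.

Yes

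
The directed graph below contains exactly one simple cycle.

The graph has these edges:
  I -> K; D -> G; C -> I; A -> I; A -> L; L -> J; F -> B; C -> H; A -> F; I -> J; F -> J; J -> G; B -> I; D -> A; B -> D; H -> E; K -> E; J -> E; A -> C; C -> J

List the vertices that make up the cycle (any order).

A, B, D, F

DFS with gray/black marking from A:
A gray
  L gray
    J gray
      G gray
      G black
      E gray
      E black
    J black
  L black
  C gray
    I gray
      I→J: J black — skip
      K gray
        K→E: E black — skip
      K black
    I black
    H gray
      H→E: E black — skip
    H black
    C→J: J black — skip
  C black
  A→I: I black — skip
  F gray
    B gray
      B→I: I black — skip
      D gray
        D→G: G black — skip
        D→A: A is gray → back edge
Back edge closes the cycle A → F → B → D → A; its vertices are {A, B, D, F}.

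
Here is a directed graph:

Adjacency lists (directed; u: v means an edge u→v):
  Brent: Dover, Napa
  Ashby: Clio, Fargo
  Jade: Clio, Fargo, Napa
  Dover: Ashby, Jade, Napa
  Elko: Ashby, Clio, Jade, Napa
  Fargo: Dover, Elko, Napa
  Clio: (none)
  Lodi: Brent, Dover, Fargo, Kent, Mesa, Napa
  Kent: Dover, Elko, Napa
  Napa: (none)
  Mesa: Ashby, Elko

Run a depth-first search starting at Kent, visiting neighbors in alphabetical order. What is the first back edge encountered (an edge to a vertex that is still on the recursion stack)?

DFS from Kent (visiting neighbors in alphabetical order); mark gray on enter, black on exit:
Kent gray
  Dover gray
    Ashby gray
      Clio gray
      Clio black
      Fargo gray
        Fargo→Dover: Dover is gray → back edge
First back edge: Fargo → Dover.

Fargo->Dover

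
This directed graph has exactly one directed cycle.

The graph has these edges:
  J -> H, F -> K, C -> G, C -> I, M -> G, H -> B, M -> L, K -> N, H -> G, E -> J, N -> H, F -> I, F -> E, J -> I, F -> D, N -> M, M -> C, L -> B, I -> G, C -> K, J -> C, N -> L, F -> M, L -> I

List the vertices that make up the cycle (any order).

C, K, M, N

DFS with gray/black marking from K:
K gray
  N gray
    M gray
      C gray
        C→K: K is gray → back edge
Back edge closes the cycle K → N → M → C → K; its vertices are {C, K, M, N}.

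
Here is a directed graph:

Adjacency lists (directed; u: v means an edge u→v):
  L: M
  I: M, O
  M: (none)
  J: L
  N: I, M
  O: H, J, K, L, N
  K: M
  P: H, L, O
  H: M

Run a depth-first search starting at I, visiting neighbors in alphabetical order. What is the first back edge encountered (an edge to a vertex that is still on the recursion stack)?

N→I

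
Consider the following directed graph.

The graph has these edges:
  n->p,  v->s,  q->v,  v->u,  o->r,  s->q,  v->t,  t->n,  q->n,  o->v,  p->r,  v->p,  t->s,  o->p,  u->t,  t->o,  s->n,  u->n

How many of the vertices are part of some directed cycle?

6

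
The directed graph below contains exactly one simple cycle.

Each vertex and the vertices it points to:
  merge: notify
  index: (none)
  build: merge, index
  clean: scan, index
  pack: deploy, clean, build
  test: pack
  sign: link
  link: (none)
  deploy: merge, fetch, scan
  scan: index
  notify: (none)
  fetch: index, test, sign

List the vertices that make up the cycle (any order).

DFS with gray/black marking from test:
test gray
  pack gray
    deploy gray
      merge gray
        notify gray
        notify black
      merge black
      fetch gray
        index gray
        index black
        fetch→test: test is gray → back edge
Back edge closes the cycle test → pack → deploy → fetch → test; its vertices are {pack, test, fetch, deploy}.

pack, test, fetch, deploy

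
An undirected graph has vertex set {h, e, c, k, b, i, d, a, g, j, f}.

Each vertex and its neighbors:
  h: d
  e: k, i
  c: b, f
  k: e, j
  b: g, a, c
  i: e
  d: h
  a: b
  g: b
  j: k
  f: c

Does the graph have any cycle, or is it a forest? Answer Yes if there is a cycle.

DFS, tracking each vertex's parent; an edge to a visited non-parent vertex closes a cycle.
Start from g:
visit g (parent –)
  visit b (parent g)
    b–g: parent, skip
    visit a (parent b)
      a–b: parent, skip
    visit c (parent b)
      c–b: parent, skip
      visit f (parent c)
        f–c: parent, skip
visit h (parent –)
  visit d (parent h)
    d–h: parent, skip
visit e (parent –)
  visit k (parent e)
    k–e: parent, skip
    visit j (parent k)
      j–k: parent, skip
  visit i (parent e)
    i–e: parent, skip
No non-parent visited neighbor found — the graph is a forest.

No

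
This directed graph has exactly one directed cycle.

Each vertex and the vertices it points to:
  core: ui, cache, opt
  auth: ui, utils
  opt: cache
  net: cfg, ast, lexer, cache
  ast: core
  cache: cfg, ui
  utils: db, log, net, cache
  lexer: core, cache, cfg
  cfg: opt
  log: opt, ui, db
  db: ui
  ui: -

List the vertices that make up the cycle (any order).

cfg, opt, cache

DFS with gray/black marking from opt:
opt gray
  cache gray
    cfg gray
      cfg→opt: opt is gray → back edge
Back edge closes the cycle opt → cache → cfg → opt; its vertices are {cfg, opt, cache}.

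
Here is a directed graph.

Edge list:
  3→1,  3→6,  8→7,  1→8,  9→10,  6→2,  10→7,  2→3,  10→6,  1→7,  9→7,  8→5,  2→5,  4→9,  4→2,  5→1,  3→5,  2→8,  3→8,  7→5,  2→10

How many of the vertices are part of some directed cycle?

8

A vertex is on a directed cycle iff it belongs to a strongly connected component of size ≥ 2 (or has a self-loop).
The vertices on cycles are {1, 2, 3, 5, 6, 7, 8, 10} — 8 in total.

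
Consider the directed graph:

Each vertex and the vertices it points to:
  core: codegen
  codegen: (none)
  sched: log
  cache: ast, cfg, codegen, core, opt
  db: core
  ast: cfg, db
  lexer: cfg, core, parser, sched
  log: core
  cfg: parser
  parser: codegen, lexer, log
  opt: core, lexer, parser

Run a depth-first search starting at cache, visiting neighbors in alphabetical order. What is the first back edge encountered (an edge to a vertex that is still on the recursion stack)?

DFS from cache (visiting neighbors in alphabetical order); mark gray on enter, black on exit:
cache gray
  ast gray
    cfg gray
      parser gray
        codegen gray
        codegen black
        lexer gray
          lexer→cfg: cfg is gray → back edge
First back edge: lexer → cfg.

lexer->cfg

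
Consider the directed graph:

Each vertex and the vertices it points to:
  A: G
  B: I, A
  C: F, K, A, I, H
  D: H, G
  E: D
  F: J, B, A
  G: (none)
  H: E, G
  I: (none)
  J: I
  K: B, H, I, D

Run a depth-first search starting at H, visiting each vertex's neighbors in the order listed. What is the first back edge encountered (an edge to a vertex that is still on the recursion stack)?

DFS from H (visiting each vertex's neighbors in the order listed); mark gray on enter, black on exit:
H gray
  E gray
    D gray
      D→H: H is gray → back edge
First back edge: D → H.

D->H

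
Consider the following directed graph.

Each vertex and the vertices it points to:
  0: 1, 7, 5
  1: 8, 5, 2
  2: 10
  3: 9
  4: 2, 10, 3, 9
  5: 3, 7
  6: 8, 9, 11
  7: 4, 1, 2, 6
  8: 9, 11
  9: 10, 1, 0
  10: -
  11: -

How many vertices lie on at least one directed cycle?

A vertex is on a directed cycle iff it belongs to a strongly connected component of size ≥ 2 (or has a self-loop).
The vertices on cycles are {0, 1, 3, 4, 5, 6, 7, 8, 9} — 9 in total.

9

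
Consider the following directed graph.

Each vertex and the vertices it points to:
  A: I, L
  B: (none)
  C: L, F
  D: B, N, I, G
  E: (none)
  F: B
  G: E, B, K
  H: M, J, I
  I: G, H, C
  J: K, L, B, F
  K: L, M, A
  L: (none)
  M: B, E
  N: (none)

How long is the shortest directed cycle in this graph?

For each vertex v, BFS finds the shortest path from v back to v.
The shortest such closed walk is I → H → I, length 2.

2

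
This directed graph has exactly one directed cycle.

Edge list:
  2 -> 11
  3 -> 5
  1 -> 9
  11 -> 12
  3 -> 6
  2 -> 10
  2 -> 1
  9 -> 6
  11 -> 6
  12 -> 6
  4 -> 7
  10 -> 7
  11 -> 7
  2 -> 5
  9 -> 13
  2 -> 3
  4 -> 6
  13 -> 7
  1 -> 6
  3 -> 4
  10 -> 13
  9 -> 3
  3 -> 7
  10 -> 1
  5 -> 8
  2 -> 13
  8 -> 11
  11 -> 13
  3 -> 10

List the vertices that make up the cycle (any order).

1, 3, 9, 10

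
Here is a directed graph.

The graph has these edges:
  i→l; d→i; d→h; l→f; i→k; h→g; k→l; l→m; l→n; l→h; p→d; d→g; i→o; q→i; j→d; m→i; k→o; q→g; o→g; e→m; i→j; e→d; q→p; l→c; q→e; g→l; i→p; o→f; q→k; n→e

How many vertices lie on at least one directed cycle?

12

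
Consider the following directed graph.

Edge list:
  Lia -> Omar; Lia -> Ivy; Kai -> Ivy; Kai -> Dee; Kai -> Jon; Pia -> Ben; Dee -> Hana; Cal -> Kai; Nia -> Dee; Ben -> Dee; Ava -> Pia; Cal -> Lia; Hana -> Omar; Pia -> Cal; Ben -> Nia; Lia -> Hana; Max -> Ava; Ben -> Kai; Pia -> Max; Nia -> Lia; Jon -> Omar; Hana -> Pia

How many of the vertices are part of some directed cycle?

10

A vertex is on a directed cycle iff it belongs to a strongly connected component of size ≥ 2 (or has a self-loop).
The vertices on cycles are {Ava, Ben, Cal, Dee, Kai, Lia, Max, Nia, Pia, Hana} — 10 in total.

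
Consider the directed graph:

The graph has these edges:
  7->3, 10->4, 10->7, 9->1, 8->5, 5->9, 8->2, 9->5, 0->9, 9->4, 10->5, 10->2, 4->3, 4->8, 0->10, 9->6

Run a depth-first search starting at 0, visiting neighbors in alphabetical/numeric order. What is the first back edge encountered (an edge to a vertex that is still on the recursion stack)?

DFS from 0 (visiting neighbors in alphabetical/numeric order); mark gray on enter, black on exit:
0 gray
  9 gray
    1 gray
    1 black
    4 gray
      3 gray
      3 black
      8 gray
        2 gray
        2 black
        5 gray
          5→9: 9 is gray → back edge
First back edge: 5 → 9.

5->9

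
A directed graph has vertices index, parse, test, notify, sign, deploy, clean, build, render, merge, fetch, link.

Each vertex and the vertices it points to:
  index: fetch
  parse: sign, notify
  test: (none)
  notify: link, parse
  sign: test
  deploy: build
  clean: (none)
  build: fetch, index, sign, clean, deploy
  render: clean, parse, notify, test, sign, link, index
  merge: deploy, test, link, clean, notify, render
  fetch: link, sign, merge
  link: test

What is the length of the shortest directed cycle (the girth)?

For each vertex v, BFS finds the shortest path from v back to v.
The shortest such closed walk is deploy → build → deploy, length 2.

2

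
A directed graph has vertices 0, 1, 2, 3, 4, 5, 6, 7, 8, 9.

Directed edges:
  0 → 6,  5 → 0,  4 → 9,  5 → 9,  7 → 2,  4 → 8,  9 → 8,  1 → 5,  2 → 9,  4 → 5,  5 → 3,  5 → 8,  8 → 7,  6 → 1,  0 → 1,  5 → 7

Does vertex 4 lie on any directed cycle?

4 lies on a cycle iff there is a path from 4 back to itself.
Exploring from 4, it never reaches itself; equivalently, its strongly connected component is a singleton.

No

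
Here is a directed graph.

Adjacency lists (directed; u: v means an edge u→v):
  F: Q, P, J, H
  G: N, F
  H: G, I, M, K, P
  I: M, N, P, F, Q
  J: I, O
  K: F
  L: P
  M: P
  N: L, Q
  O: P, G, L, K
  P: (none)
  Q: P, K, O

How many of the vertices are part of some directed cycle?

9

A vertex is on a directed cycle iff it belongs to a strongly connected component of size ≥ 2 (or has a self-loop).
The vertices on cycles are {F, G, H, I, J, K, N, O, Q} — 9 in total.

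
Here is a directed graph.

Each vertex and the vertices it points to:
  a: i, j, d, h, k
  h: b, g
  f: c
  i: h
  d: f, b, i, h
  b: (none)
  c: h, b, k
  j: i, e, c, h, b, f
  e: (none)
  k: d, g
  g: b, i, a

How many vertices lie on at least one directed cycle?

A vertex is on a directed cycle iff it belongs to a strongly connected component of size ≥ 2 (or has a self-loop).
The vertices on cycles are {a, c, d, f, g, h, i, j, k} — 9 in total.

9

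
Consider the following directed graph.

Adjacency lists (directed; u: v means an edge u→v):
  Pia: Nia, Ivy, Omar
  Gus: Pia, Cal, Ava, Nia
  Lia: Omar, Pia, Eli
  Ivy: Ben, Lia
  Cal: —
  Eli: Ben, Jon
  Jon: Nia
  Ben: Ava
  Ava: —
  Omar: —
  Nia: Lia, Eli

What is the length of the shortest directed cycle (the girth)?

3

For each vertex v, BFS finds the shortest path from v back to v.
The shortest such closed walk is Nia → Eli → Jon → Nia, length 3.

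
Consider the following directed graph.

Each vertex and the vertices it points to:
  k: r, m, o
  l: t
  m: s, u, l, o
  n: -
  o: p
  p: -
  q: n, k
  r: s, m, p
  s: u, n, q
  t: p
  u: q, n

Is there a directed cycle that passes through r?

Yes

r is on a cycle iff r can reach itself via ≥1 edge.
r → s → q → k → r — yes.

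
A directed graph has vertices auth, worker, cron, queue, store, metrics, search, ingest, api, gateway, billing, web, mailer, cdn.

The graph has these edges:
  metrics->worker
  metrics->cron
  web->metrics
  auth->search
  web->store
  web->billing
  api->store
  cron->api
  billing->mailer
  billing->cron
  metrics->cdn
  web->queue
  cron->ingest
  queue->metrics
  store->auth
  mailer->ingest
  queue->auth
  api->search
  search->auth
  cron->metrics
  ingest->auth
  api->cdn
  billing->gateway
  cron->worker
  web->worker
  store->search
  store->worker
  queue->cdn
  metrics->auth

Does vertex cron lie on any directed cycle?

cron is on a cycle iff cron can reach itself via ≥1 edge.
cron → metrics → cron — yes.

Yes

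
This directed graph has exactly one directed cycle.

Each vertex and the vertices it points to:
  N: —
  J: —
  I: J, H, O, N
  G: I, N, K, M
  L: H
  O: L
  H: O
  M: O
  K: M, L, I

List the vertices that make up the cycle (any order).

DFS with gray/black marking from L:
L gray
  H gray
    O gray
      O→L: L is gray → back edge
Back edge closes the cycle L → H → O → L; its vertices are {H, L, O}.

H, L, O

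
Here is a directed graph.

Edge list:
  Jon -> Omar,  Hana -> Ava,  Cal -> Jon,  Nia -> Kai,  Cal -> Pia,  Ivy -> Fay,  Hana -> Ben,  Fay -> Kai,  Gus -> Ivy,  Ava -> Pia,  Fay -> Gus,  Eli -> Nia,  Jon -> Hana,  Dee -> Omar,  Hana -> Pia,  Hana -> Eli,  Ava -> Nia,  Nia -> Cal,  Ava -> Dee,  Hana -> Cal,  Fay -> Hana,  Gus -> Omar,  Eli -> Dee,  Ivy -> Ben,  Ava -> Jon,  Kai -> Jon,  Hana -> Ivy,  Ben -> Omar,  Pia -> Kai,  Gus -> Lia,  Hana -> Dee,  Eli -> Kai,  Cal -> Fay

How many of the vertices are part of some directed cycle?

A vertex is on a directed cycle iff it belongs to a strongly connected component of size ≥ 2 (or has a self-loop).
The vertices on cycles are {Ava, Cal, Eli, Fay, Gus, Ivy, Jon, Kai, Nia, Pia, Hana} — 11 in total.

11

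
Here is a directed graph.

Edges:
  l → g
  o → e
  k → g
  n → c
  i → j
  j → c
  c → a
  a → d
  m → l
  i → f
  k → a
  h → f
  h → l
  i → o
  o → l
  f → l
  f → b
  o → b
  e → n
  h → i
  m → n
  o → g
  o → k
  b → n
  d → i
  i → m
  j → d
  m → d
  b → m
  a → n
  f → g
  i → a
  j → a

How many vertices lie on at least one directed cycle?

A vertex is on a directed cycle iff it belongs to a strongly connected component of size ≥ 2 (or has a self-loop).
The vertices on cycles are {a, b, c, d, e, f, i, j, k, m, n, o} — 12 in total.

12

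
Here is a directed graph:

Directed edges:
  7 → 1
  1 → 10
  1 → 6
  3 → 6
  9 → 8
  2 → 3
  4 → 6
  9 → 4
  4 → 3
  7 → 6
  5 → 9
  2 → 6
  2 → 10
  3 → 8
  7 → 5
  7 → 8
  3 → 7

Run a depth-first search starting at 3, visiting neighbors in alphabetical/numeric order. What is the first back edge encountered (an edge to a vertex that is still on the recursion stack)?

DFS from 3 (visiting neighbors in alphabetical/numeric order); mark gray on enter, black on exit:
3 gray
  6 gray
  6 black
  7 gray
    1 gray
      1→6: 6 black — skip
      10 gray
      10 black
    1 black
    5 gray
      9 gray
        4 gray
          4→3: 3 is gray → back edge
First back edge: 4 → 3.

4→3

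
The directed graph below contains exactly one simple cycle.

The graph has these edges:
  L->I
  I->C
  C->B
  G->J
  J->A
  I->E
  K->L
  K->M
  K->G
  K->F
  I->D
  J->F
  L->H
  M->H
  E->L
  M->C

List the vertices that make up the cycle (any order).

DFS with gray/black marking from L:
L gray
  I gray
    D gray
    D black
    E gray
      E→L: L is gray → back edge
Back edge closes the cycle L → I → E → L; its vertices are {E, I, L}.

E, I, L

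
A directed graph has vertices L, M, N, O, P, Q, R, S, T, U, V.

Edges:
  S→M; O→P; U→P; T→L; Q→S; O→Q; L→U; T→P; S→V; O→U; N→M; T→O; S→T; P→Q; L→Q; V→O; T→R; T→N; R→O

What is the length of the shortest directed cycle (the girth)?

4

For each vertex v, BFS finds the shortest path from v back to v.
The shortest such closed walk is S → T → L → Q → S, length 4.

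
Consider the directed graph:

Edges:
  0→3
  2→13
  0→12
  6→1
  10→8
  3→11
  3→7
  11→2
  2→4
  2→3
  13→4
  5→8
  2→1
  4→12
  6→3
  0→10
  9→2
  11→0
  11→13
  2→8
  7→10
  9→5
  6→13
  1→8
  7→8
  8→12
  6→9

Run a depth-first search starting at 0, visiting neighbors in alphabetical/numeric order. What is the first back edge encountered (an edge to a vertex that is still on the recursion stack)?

DFS from 0 (visiting neighbors in alphabetical/numeric order); mark gray on enter, black on exit:
0 gray
  3 gray
    7 gray
      8 gray
        12 gray
        12 black
      8 black
      10 gray
        10→8: 8 black — skip
      10 black
    7 black
    11 gray
      11→0: 0 is gray → back edge
First back edge: 11 → 0.

11→0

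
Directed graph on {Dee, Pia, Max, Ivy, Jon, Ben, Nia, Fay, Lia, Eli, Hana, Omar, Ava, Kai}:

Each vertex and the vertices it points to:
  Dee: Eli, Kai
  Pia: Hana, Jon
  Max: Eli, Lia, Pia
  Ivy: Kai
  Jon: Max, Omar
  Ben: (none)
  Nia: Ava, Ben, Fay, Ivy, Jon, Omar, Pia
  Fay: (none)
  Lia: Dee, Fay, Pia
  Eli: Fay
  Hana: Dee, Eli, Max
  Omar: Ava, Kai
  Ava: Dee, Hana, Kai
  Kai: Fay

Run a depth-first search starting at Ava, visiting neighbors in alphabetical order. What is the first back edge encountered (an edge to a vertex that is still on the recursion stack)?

DFS from Ava (visiting neighbors in alphabetical order); mark gray on enter, black on exit:
Ava gray
  Dee gray
    Eli gray
      Fay gray
      Fay black
    Eli black
    Kai gray
      Kai→Fay: Fay black — skip
    Kai black
  Dee black
  Hana gray
    Hana→Dee: Dee black — skip
    Hana→Eli: Eli black — skip
    Max gray
      Max→Eli: Eli black — skip
      Lia gray
        Lia→Dee: Dee black — skip
        Lia→Fay: Fay black — skip
        Pia gray
          Pia→Hana: Hana is gray → back edge
First back edge: Pia → Hana.

Pia->Hana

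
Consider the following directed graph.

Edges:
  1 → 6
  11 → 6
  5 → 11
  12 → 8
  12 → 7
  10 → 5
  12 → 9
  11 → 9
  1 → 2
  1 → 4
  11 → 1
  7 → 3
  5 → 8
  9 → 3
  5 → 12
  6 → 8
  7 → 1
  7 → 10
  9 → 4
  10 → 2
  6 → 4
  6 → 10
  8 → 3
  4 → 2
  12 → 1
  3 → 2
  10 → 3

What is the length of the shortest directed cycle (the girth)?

For each vertex v, BFS finds the shortest path from v back to v.
The shortest such closed walk is 5 → 12 → 7 → 10 → 5, length 4.

4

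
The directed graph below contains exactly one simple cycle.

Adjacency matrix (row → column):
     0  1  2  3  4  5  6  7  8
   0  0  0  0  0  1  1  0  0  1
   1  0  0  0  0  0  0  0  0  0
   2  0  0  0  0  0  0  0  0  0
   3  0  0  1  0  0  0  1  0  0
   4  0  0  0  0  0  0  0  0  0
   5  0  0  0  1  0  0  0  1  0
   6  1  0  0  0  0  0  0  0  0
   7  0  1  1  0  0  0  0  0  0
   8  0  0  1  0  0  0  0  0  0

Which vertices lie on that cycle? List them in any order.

DFS with gray/black marking from 6:
6 gray
  0 gray
    4 gray
    4 black
    8 gray
      2 gray
      2 black
    8 black
    5 gray
      3 gray
        3→6: 6 is gray → back edge
Back edge closes the cycle 6 → 0 → 5 → 3 → 6; its vertices are {0, 3, 5, 6}.

0, 3, 5, 6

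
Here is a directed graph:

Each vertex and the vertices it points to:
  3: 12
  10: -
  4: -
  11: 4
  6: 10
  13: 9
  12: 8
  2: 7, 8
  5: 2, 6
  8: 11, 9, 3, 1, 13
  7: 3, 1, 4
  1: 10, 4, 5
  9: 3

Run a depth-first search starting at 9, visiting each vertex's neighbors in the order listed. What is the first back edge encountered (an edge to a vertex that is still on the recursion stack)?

DFS from 9 (visiting each vertex's neighbors in the order listed); mark gray on enter, black on exit:
9 gray
  3 gray
    12 gray
      8 gray
        11 gray
          4 gray
          4 black
        11 black
        8→9: 9 is gray → back edge
First back edge: 8 → 9.

8→9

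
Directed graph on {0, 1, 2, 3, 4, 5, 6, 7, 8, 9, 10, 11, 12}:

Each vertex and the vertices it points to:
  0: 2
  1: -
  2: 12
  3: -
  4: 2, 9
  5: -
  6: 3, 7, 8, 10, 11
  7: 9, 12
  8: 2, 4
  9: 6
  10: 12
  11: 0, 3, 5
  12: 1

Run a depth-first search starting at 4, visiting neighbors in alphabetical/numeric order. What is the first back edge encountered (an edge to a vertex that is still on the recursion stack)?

7->9

DFS from 4 (visiting neighbors in alphabetical/numeric order); mark gray on enter, black on exit:
4 gray
  2 gray
    12 gray
      1 gray
      1 black
    12 black
  2 black
  9 gray
    6 gray
      3 gray
      3 black
      7 gray
        7→9: 9 is gray → back edge
First back edge: 7 → 9.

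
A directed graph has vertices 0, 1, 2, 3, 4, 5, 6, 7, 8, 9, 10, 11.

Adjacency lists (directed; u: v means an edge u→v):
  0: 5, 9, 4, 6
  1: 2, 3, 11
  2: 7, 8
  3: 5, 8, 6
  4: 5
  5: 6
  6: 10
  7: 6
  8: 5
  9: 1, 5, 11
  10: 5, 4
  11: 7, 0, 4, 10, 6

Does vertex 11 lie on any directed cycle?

Yes

11 is on a cycle iff 11 can reach itself via ≥1 edge.
11 → 0 → 9 → 11 — yes.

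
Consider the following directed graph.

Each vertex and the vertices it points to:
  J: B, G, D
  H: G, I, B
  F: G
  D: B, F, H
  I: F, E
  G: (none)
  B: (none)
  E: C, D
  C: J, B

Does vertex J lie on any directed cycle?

J is on a cycle iff J can reach itself via ≥1 edge.
J → D → H → I → E → C → J — yes.

Yes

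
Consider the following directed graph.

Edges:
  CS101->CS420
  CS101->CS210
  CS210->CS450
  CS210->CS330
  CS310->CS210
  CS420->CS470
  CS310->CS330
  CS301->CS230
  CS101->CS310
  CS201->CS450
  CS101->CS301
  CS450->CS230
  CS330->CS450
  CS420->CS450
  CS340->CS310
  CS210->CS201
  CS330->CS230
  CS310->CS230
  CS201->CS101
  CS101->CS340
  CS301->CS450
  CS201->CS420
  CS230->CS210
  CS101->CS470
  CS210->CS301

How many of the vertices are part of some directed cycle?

10

A vertex is on a directed cycle iff it belongs to a strongly connected component of size ≥ 2 (or has a self-loop).
The vertices on cycles are {CS101, CS201, CS210, CS230, CS301, CS310, CS330, CS340, CS420, CS450} — 10 in total.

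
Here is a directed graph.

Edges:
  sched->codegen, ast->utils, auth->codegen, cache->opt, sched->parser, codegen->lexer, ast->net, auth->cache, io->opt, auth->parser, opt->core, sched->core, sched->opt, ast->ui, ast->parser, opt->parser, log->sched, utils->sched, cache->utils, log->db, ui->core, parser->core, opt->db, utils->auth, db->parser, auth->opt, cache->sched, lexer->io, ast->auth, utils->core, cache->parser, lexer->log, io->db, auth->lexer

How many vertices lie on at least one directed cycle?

7

A vertex is on a directed cycle iff it belongs to a strongly connected component of size ≥ 2 (or has a self-loop).
The vertices on cycles are {log, auth, cache, lexer, sched, utils, codegen} — 7 in total.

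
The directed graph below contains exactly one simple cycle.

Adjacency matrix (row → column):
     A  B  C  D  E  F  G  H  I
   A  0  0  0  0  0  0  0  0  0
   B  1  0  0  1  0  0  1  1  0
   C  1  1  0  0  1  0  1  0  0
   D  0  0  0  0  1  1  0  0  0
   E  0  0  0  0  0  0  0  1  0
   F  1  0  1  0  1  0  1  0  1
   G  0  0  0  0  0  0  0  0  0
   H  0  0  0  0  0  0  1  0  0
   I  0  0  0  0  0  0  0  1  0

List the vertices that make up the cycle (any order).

DFS with gray/black marking from D:
D gray
  E gray
    H gray
      G gray
      G black
    H black
  E black
  F gray
    C gray
      B gray
        B→H: H black — skip
        A gray
        A black
        B→D: D is gray → back edge
Back edge closes the cycle D → F → C → B → D; its vertices are {B, C, D, F}.

B, C, D, F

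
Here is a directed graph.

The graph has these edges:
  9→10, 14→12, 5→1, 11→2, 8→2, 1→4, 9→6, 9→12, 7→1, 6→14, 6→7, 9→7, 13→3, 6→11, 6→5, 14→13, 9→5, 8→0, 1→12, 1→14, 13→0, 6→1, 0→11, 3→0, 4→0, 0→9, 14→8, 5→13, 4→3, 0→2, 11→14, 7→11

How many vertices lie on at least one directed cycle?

12

A vertex is on a directed cycle iff it belongs to a strongly connected component of size ≥ 2 (or has a self-loop).
The vertices on cycles are {0, 1, 3, 4, 5, 6, 7, 8, 9, 11, 13, 14} — 12 in total.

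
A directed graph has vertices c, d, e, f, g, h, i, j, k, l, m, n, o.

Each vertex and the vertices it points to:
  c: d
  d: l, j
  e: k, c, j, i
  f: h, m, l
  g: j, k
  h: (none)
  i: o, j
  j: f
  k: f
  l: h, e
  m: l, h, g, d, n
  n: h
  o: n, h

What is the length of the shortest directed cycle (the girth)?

For each vertex v, BFS finds the shortest path from v back to v.
The shortest such closed walk is e → c → d → l → e, length 4.

4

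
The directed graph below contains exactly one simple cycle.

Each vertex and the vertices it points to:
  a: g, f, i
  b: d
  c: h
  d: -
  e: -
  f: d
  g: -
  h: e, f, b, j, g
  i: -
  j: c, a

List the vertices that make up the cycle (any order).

DFS with gray/black marking from j:
j gray
  c gray
    h gray
      e gray
      e black
      f gray
        d gray
        d black
      f black
      b gray
        b→d: d black — skip
      b black
      h→j: j is gray → back edge
Back edge closes the cycle j → c → h → j; its vertices are {c, h, j}.

c, h, j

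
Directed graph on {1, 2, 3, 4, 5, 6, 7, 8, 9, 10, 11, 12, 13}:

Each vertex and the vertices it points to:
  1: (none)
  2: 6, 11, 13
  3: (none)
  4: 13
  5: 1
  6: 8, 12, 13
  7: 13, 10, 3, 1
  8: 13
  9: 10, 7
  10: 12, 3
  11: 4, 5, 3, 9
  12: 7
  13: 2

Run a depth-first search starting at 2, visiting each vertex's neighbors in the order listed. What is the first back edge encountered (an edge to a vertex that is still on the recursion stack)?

13->2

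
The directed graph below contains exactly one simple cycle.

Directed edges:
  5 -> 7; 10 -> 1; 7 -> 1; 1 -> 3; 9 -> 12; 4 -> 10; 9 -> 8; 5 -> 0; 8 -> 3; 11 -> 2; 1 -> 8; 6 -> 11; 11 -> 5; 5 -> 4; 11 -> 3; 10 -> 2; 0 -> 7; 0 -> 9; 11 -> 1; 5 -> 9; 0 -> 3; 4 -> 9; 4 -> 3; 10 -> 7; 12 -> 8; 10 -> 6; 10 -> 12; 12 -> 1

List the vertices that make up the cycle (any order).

DFS with gray/black marking from 6:
6 gray
  11 gray
    5 gray
      4 gray
        3 gray
        3 black
        9 gray
          12 gray
            1 gray
              8 gray
                8→3: 3 black — skip
              8 black
              1→3: 3 black — skip
            1 black
            12→8: 8 black — skip
          12 black
          9→8: 8 black — skip
        9 black
        10 gray
          2 gray
          2 black
          7 gray
            7→1: 1 black — skip
          7 black
          10→6: 6 is gray → back edge
Back edge closes the cycle 6 → 11 → 5 → 4 → 10 → 6; its vertices are {4, 5, 6, 10, 11}.

4, 5, 6, 10, 11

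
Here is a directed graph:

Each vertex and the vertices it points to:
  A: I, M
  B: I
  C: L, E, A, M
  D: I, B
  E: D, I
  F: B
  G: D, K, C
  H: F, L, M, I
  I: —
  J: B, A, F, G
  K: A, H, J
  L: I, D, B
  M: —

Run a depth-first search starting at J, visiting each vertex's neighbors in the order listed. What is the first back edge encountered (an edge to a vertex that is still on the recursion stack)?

DFS from J (visiting each vertex's neighbors in the order listed); mark gray on enter, black on exit:
J gray
  B gray
    I gray
    I black
  B black
  A gray
    A→I: I black — skip
    M gray
    M black
  A black
  F gray
    F→B: B black — skip
  F black
  G gray
    D gray
      D→I: I black — skip
      D→B: B black — skip
    D black
    K gray
      K→A: A black — skip
      H gray
        H→F: F black — skip
        L gray
          L→I: I black — skip
          L→D: D black — skip
          L→B: B black — skip
        L black
        H→M: M black — skip
        H→I: I black — skip
      H black
      K→J: J is gray → back edge
First back edge: K → J.

K->J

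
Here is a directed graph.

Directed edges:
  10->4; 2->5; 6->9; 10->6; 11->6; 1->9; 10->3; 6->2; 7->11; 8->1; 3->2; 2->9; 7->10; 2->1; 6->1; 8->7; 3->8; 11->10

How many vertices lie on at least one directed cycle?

5

A vertex is on a directed cycle iff it belongs to a strongly connected component of size ≥ 2 (or has a self-loop).
The vertices on cycles are {3, 7, 8, 10, 11} — 5 in total.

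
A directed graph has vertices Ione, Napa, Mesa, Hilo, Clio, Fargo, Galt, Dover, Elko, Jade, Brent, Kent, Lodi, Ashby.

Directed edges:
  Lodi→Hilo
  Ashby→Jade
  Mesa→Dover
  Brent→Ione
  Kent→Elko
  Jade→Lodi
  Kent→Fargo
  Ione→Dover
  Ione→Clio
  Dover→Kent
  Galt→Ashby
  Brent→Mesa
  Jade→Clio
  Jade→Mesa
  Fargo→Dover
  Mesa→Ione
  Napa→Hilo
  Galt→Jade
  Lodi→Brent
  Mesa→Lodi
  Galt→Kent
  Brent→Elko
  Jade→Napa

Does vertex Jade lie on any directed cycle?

No

Jade lies on a cycle iff there is a path from Jade back to itself.
Exploring from Jade, it never reaches itself; equivalently, its strongly connected component is a singleton.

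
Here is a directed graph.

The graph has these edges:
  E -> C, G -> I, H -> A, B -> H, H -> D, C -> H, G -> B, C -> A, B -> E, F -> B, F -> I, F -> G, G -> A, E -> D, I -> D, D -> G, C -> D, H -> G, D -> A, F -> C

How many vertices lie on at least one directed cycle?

7

A vertex is on a directed cycle iff it belongs to a strongly connected component of size ≥ 2 (or has a self-loop).
The vertices on cycles are {B, C, D, E, G, H, I} — 7 in total.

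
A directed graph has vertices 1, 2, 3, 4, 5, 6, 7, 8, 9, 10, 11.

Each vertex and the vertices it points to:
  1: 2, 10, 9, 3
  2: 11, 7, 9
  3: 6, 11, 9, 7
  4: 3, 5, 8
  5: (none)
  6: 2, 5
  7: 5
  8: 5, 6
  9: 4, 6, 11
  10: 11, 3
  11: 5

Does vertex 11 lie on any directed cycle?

11 lies on a cycle iff there is a path from 11 back to itself.
Exploring from 11, it never reaches itself; equivalently, its strongly connected component is a singleton.

No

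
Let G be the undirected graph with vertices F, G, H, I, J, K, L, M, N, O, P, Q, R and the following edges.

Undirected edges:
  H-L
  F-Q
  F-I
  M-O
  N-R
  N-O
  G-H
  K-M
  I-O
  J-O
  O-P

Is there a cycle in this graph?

No

DFS, tracking each vertex's parent; an edge to a visited non-parent vertex closes a cycle.
Start from K:
visit K (parent –)
  visit M (parent K)
    M–K: parent, skip
    visit O (parent M)
      visit J (parent O)
        J–O: parent, skip
      visit N (parent O)
        visit R (parent N)
          R–N: parent, skip
        N–O: parent, skip
      O–M: parent, skip
      visit I (parent O)
        I–O: parent, skip
        visit F (parent I)
          F–I: parent, skip
          visit Q (parent F)
            Q–F: parent, skip
      visit P (parent O)
        P–O: parent, skip
visit G (parent –)
  visit H (parent G)
    visit L (parent H)
      L–H: parent, skip
    H–G: parent, skip
No non-parent visited neighbor found — the graph is a forest.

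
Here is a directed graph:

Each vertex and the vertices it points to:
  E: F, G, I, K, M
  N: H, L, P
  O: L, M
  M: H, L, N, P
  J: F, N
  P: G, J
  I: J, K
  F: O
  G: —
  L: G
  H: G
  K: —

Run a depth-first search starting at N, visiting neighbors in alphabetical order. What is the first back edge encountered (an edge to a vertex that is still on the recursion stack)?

DFS from N (visiting neighbors in alphabetical order); mark gray on enter, black on exit:
N gray
  H gray
    G gray
    G black
  H black
  L gray
    L→G: G black — skip
  L black
  P gray
    P→G: G black — skip
    J gray
      F gray
        O gray
          O→L: L black — skip
          M gray
            M→H: H black — skip
            M→L: L black — skip
            M→N: N is gray → back edge
First back edge: M → N.

M->N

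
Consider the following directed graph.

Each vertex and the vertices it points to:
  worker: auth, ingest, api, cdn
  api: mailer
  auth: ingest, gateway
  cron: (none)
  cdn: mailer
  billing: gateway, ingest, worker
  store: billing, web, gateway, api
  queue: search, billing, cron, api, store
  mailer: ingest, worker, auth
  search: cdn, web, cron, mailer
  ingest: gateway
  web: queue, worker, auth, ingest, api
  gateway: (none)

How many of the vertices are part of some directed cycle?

A vertex is on a directed cycle iff it belongs to a strongly connected component of size ≥ 2 (or has a self-loop).
The vertices on cycles are {api, cdn, web, queue, store, mailer, search, worker} — 8 in total.

8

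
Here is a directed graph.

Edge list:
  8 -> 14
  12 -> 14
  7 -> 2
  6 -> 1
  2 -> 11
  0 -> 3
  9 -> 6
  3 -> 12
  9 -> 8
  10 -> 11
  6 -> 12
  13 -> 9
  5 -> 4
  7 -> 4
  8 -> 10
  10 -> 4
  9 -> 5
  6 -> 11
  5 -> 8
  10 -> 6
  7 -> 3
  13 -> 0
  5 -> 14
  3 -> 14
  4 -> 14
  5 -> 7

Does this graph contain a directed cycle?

No

DFS with white/gray/black marking, starting from 13:
13 gray
  0 gray
    3 gray
      14 gray
      14 black
      12 gray
        12→14: 14 black — skip
      12 black
    3 black
  0 black
  9 gray
    5 gray
      7 gray
        4 gray
          4→14: 14 black — skip
        4 black
        2 gray
          11 gray
          11 black
        2 black
        7→3: 3 black — skip
      7 black
      5→4: 4 black — skip
      5→14: 14 black — skip
      8 gray
        10 gray
          10→4: 4 black — skip
          6 gray
            6→12: 12 black — skip
            6→11: 11 black — skip
            1 gray
            1 black
          6 black
          10→11: 11 black — skip
        10 black
        8→14: 14 black — skip
      8 black
    5 black
    9→8: 8 black — skip
    9→6: 6 black — skip
  9 black
13 black
Every edge goes to a white or black vertex — no back edge, so the graph is acyclic.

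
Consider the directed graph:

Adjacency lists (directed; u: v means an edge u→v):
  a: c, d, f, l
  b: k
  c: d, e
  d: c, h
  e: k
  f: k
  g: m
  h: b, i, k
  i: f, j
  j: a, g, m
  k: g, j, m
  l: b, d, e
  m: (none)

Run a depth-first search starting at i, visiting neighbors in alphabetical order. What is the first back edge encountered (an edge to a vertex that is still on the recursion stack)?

d->c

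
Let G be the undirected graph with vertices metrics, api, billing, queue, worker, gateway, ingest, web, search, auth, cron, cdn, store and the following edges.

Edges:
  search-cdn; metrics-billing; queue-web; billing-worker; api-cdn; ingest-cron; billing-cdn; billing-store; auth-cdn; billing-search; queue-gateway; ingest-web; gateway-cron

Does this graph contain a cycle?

DFS, tracking each vertex's parent; an edge to a visited non-parent vertex closes a cycle.
Start from store:
visit store (parent –)
  visit billing (parent store)
    visit search (parent billing)
      visit cdn (parent search)
        cdn–billing: billing visited and ≠ parent → cycle
Cycle: billing – search – cdn – billing.

Yes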